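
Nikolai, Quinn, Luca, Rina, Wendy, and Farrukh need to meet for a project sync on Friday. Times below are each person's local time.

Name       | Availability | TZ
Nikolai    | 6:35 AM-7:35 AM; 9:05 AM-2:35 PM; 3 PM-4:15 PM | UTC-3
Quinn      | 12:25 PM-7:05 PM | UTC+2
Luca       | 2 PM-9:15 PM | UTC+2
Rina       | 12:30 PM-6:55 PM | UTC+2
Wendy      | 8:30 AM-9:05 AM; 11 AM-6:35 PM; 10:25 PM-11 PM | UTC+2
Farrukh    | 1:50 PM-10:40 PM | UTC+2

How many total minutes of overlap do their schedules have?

270

Nikolai in UTC: 09:35-10:35, 12:05-17:35, 18:00-19:15 (add 3h to convert from UTC-3).
Quinn in UTC: 10:25-17:05 (subtract 2h to convert from UTC+2).
Luca in UTC: 12:00-19:15 (subtract 2h to convert from UTC+2).
Rina in UTC: 10:30-16:55 (subtract 2h to convert from UTC+2).
Wendy in UTC: 06:30-07:05, 09:00-16:35, 20:25-21:00 (subtract 2h to convert from UTC+2).
Farrukh in UTC: 11:50-20:40 (subtract 2h to convert from UTC+2).
Nikolai ∩ Quinn: 10:25-10:35, 12:05-17:05.
Nikolai ∩ Quinn ∩ Luca: 12:05-17:05.
Nikolai ∩ Quinn ∩ Luca ∩ Rina: 12:05-16:55.
Nikolai ∩ Quinn ∩ Luca ∩ Rina ∩ Wendy: 12:05-16:35.
Nikolai ∩ Quinn ∩ Luca ∩ Rina ∩ Wendy ∩ Farrukh: 12:05-16:35.
That's a single block of 270 minutes.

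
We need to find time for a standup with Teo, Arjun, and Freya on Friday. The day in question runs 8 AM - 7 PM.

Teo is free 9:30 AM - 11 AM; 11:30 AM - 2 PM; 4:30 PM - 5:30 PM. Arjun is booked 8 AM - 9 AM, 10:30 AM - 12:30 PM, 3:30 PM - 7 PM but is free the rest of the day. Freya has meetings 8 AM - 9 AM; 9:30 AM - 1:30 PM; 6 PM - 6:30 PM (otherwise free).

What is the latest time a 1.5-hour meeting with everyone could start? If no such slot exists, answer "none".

none

Teo free: 09:30-11:00, 11:30-14:00, 16:30-17:30.
Arjun free: 09:00-10:30, 12:30-15:30 (invert busy blocks within the working day).
Freya free: 09:00-09:30, 13:30-18:00, 18:30-19:00 (invert busy blocks within the working day).
Teo ∩ Arjun: 09:30-10:30, 12:30-14:00.
Teo ∩ Arjun ∩ Freya: 13:30-14:00.
No common window is at least 90 minutes long.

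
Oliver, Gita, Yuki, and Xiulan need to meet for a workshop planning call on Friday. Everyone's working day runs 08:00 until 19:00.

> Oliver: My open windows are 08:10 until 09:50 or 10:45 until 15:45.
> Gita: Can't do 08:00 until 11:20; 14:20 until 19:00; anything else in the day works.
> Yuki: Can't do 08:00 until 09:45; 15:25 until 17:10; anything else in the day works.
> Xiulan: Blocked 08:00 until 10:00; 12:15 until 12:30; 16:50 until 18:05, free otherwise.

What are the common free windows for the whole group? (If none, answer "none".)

Oliver free: 08:10-09:50, 10:45-15:45.
Gita free: 11:20-14:20 (invert busy blocks within the working day).
Yuki free: 09:45-15:25, 17:10-19:00 (invert busy blocks within the working day).
Xiulan free: 10:00-12:15, 12:30-16:50, 18:05-19:00 (invert busy blocks within the working day).
Oliver ∩ Gita: 11:20-14:20.
Oliver ∩ Gita ∩ Yuki: 11:20-14:20.
Oliver ∩ Gita ∩ Yuki ∩ Xiulan: 11:20-12:15, 12:30-14:20.
Those are the intersection windows.

11:20-12:15, 12:30-14:20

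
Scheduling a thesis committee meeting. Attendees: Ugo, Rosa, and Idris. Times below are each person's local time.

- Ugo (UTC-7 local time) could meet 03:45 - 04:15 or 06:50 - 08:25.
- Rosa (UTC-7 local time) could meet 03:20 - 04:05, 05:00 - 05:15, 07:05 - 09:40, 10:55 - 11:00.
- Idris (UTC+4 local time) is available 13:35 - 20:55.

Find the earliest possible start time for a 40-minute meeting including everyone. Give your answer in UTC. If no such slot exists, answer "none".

Ugo in UTC: 10:45-11:15, 13:50-15:25 (add 7h to convert from UTC-7).
Rosa in UTC: 10:20-11:05, 12:00-12:15, 14:05-16:40, 17:55-18:00 (add 7h to convert from UTC-7).
Idris in UTC: 09:35-16:55 (subtract 4h to convert from UTC+4).
Ugo ∩ Rosa: 10:45-11:05, 14:05-15:25.
Ugo ∩ Rosa ∩ Idris: 10:45-11:05, 14:05-15:25.
Those are the intersection windows.
The first common window of at least 40 minutes is 14:05-15:25, so the earliest start is 14:05.

14:05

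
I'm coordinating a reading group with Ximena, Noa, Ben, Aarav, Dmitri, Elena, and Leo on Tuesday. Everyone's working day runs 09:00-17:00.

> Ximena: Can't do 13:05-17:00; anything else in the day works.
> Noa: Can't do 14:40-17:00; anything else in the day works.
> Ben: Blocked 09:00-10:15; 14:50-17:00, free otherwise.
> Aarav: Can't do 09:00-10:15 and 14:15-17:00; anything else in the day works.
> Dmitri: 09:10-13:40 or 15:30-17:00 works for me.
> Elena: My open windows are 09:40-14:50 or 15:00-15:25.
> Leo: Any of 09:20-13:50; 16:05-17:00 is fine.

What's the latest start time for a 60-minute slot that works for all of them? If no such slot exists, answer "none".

Ximena free: 09:00-13:05 (invert busy blocks within the working day).
Noa free: 09:00-14:40 (invert busy blocks within the working day).
Ben free: 10:15-14:50 (invert busy blocks within the working day).
Aarav free: 10:15-14:15 (invert busy blocks within the working day).
Dmitri free: 09:10-13:40, 15:30-17:00.
Elena free: 09:40-14:50, 15:00-15:25.
Leo free: 09:20-13:50, 16:05-17:00.
Ximena ∩ Noa: 09:00-13:05.
Ximena ∩ Noa ∩ Ben: 10:15-13:05.
Ximena ∩ Noa ∩ Ben ∩ Aarav: 10:15-13:05.
Ximena ∩ Noa ∩ Ben ∩ Aarav ∩ Dmitri: 10:15-13:05.
Ximena ∩ Noa ∩ Ben ∩ Aarav ∩ Dmitri ∩ Elena: 10:15-13:05.
Ximena ∩ Noa ∩ Ben ∩ Aarav ∩ Dmitri ∩ Elena ∩ Leo: 10:15-13:05.
The last common window of at least 60 minutes is 10:15-13:05; a 60-minute meeting can start as late as 12:05 and still end by 13:05.

12:05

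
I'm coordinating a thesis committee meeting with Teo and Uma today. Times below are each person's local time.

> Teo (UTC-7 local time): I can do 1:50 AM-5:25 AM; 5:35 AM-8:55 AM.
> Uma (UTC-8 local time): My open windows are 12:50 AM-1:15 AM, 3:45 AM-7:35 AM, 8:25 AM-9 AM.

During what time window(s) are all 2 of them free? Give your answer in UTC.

08:50-09:15, 11:45-12:25, 12:35-15:35

Teo in UTC: 08:50-12:25, 12:35-15:55 (add 7h to convert from UTC-7).
Uma in UTC: 08:50-09:15, 11:45-15:35, 16:25-17:00 (add 8h to convert from UTC-8).
Teo ∩ Uma: 08:50-09:15, 11:45-12:25, 12:35-15:35.
Those are the intersection windows.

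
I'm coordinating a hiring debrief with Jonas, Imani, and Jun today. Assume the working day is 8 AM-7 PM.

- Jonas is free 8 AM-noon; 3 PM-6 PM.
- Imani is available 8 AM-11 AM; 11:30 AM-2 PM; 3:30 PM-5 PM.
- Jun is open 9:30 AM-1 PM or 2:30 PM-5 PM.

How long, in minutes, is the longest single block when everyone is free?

90

Jonas ∩ Imani: 08:00-11:00, 11:30-12:00, 15:30-17:00.
Jonas ∩ Imani ∩ Jun: 09:30-11:00, 11:30-12:00, 15:30-17:00.
The longest is 09:30-11:00 at 90 minutes.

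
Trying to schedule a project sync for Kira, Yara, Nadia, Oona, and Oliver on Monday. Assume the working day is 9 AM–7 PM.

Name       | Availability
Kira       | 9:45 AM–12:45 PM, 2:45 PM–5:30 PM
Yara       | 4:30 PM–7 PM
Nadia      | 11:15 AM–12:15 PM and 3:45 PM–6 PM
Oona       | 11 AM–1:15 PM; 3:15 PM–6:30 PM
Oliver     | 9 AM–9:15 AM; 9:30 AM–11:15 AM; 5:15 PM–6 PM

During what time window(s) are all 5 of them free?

17:15-17:30

Kira ∩ Yara: 16:30-17:30.
Kira ∩ Yara ∩ Nadia: 16:30-17:30.
Kira ∩ Yara ∩ Nadia ∩ Oona: 16:30-17:30.
Kira ∩ Yara ∩ Nadia ∩ Oona ∩ Oliver: 17:15-17:30.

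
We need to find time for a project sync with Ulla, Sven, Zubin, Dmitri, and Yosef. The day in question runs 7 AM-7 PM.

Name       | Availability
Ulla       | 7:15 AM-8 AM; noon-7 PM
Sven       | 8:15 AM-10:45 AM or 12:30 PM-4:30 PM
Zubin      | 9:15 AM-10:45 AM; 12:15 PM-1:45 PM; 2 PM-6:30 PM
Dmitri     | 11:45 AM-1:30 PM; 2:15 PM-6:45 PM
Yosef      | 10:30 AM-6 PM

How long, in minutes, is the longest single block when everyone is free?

Ulla ∩ Sven: 12:30-16:30.
Ulla ∩ Sven ∩ Zubin: 12:30-13:45, 14:00-16:30.
Ulla ∩ Sven ∩ Zubin ∩ Dmitri: 12:30-13:30, 14:15-16:30.
Ulla ∩ Sven ∩ Zubin ∩ Dmitri ∩ Yosef: 12:30-13:30, 14:15-16:30.
The longest is 14:15-16:30 at 135 minutes.

135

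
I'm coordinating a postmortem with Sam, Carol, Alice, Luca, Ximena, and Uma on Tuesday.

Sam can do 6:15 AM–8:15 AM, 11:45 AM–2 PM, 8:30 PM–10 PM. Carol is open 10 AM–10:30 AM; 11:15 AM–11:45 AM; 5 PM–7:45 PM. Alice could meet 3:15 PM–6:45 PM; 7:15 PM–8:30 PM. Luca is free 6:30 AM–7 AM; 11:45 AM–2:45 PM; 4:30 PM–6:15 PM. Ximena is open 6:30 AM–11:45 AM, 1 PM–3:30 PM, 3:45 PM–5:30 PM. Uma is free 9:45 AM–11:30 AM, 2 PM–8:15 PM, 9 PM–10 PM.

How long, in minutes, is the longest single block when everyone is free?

Sam ∩ Carol: ∅.
Sam ∩ Carol ∩ Alice: ∅.
Sam ∩ Carol ∩ Alice ∩ Luca: ∅.
Sam ∩ Carol ∩ Alice ∩ Luca ∩ Ximena: ∅.
Sam ∩ Carol ∩ Alice ∩ Luca ∩ Ximena ∩ Uma: ∅.
There is no time when everyone is free.
No common window exists, so the longest block is 0 minutes.

0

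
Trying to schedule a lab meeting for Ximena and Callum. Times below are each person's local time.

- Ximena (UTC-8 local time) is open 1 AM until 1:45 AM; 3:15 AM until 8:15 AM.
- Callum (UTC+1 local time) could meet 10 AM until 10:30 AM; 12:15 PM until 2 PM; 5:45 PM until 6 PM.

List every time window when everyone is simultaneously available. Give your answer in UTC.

09:00-09:30, 11:15-13:00

Ximena in UTC: 09:00-09:45, 11:15-16:15 (add 8h to convert from UTC-8).
Callum in UTC: 09:00-09:30, 11:15-13:00, 16:45-17:00 (subtract 1h to convert from UTC+1).
Ximena ∩ Callum: 09:00-09:30, 11:15-13:00.
So the common availability across everyone is 09:00-09:30, 11:15-13:00.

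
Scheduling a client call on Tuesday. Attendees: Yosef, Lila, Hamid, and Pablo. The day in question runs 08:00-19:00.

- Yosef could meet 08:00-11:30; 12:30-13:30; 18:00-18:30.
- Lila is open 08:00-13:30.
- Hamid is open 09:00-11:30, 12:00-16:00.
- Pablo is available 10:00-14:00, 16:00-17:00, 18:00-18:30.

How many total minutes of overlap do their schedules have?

150

Yosef ∩ Lila: 08:00-11:30, 12:30-13:30.
Yosef ∩ Lila ∩ Hamid: 09:00-11:30, 12:30-13:30.
Yosef ∩ Lila ∩ Hamid ∩ Pablo: 10:00-11:30, 12:30-13:30.
Summing the common windows: 90 + 60 = 150 minutes.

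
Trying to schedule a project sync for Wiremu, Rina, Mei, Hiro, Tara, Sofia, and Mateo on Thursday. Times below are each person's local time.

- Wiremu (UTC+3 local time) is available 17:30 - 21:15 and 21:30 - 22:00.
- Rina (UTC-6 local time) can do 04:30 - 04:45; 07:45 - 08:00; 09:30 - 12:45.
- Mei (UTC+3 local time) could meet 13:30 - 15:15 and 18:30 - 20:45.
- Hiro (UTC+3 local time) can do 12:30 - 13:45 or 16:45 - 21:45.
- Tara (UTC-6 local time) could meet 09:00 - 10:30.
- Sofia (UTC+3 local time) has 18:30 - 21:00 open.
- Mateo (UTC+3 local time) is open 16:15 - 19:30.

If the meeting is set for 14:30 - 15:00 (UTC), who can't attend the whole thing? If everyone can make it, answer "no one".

Wiremu in UTC: 14:30-18:15, 18:30-19:00 (subtract 3h to convert from UTC+3).
Rina in UTC: 10:30-10:45, 13:45-14:00, 15:30-18:45 (add 6h to convert from UTC-6).
Mei in UTC: 10:30-12:15, 15:30-17:45 (subtract 3h to convert from UTC+3).
Hiro in UTC: 09:30-10:45, 13:45-18:45 (subtract 3h to convert from UTC+3).
Tara in UTC: 15:00-16:30 (add 6h to convert from UTC-6).
Sofia in UTC: 15:30-18:00 (subtract 3h to convert from UTC+3).
Mateo in UTC: 13:15-16:30 (subtract 3h to convert from UTC+3).
Wiremu: free for 14:30-15:00. Rina: not fully free for 14:30-15:00. Mei: not fully free for 14:30-15:00. Hiro: free for 14:30-15:00. Tara: not fully free for 14:30-15:00. Sofia: not fully free for 14:30-15:00. Mateo: free for 14:30-15:00.

Mei, Rina, Sofia, Tara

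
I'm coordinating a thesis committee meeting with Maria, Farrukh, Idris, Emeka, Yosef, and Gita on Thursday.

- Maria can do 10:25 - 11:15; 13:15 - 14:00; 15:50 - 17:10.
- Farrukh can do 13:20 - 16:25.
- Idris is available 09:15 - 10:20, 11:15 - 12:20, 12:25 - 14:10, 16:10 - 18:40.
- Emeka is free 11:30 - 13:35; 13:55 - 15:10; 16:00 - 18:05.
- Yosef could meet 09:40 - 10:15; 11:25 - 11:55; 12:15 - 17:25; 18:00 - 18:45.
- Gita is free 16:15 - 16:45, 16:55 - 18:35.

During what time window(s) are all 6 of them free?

16:15-16:25

Maria ∩ Farrukh: 13:20-14:00, 15:50-16:25.
Maria ∩ Farrukh ∩ Idris: 13:20-14:00, 16:10-16:25.
Maria ∩ Farrukh ∩ Idris ∩ Emeka: 13:20-13:35, 13:55-14:00, 16:10-16:25.
Maria ∩ Farrukh ∩ Idris ∩ Emeka ∩ Yosef: 13:20-13:35, 13:55-14:00, 16:10-16:25.
Maria ∩ Farrukh ∩ Idris ∩ Emeka ∩ Yosef ∩ Gita: 16:15-16:25.
So the common availability across everyone is 16:15-16:25.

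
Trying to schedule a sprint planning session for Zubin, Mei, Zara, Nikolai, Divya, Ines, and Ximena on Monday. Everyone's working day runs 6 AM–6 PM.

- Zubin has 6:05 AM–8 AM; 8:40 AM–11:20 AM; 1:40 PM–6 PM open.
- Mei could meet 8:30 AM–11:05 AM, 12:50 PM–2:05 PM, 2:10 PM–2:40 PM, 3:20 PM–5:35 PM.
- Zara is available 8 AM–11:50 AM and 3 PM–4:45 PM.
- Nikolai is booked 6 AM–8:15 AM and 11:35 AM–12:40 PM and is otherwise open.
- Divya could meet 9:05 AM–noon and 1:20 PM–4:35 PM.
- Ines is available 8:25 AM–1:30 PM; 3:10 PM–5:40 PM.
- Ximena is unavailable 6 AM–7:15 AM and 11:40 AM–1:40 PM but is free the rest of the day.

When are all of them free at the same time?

09:05-11:05, 15:20-16:35

Zubin free: 06:05-08:00, 08:40-11:20, 13:40-18:00.
Mei free: 08:30-11:05, 12:50-14:05, 14:10-14:40, 15:20-17:35.
Zara free: 08:00-11:50, 15:00-16:45.
Nikolai free: 08:15-11:35, 12:40-18:00 (invert busy blocks within the working day).
Divya free: 09:05-12:00, 13:20-16:35.
Ines free: 08:25-13:30, 15:10-17:40.
Ximena free: 07:15-11:40, 13:40-18:00 (invert busy blocks within the working day).
Zubin ∩ Mei: 08:40-11:05, 13:40-14:05, 14:10-14:40, 15:20-17:35.
Zubin ∩ Mei ∩ Zara: 08:40-11:05, 15:20-16:45.
Zubin ∩ Mei ∩ Zara ∩ Nikolai: 08:40-11:05, 15:20-16:45.
Zubin ∩ Mei ∩ Zara ∩ Nikolai ∩ Divya: 09:05-11:05, 15:20-16:35.
Zubin ∩ Mei ∩ Zara ∩ Nikolai ∩ Divya ∩ Ines: 09:05-11:05, 15:20-16:35.
Zubin ∩ Mei ∩ Zara ∩ Nikolai ∩ Divya ∩ Ines ∩ Ximena: 09:05-11:05, 15:20-16:35.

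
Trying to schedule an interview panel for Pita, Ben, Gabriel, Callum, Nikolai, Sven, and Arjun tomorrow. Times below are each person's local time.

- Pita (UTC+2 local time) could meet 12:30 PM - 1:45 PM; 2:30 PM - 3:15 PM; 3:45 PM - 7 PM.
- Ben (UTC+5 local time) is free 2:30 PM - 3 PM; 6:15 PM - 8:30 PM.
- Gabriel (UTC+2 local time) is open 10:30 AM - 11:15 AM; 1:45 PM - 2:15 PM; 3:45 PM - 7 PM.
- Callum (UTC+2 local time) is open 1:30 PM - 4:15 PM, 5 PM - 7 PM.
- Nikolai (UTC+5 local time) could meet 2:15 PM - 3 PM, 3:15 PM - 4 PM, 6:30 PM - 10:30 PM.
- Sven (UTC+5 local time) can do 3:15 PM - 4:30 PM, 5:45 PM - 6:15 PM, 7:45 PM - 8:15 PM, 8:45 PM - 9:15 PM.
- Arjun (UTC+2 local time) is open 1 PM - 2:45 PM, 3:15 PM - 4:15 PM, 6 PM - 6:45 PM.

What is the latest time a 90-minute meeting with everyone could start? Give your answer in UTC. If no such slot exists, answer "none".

none

Pita in UTC: 10:30-11:45, 12:30-13:15, 13:45-17:00 (subtract 2h to convert from UTC+2).
Ben in UTC: 09:30-10:00, 13:15-15:30 (subtract 5h to convert from UTC+5).
Gabriel in UTC: 08:30-09:15, 11:45-12:15, 13:45-17:00 (subtract 2h to convert from UTC+2).
Callum in UTC: 11:30-14:15, 15:00-17:00 (subtract 2h to convert from UTC+2).
Nikolai in UTC: 09:15-10:00, 10:15-11:00, 13:30-17:30 (subtract 5h to convert from UTC+5).
Sven in UTC: 10:15-11:30, 12:45-13:15, 14:45-15:15, 15:45-16:15 (subtract 5h to convert from UTC+5).
Arjun in UTC: 11:00-12:45, 13:15-14:15, 16:00-16:45 (subtract 2h to convert from UTC+2).
Pita ∩ Ben: 13:45-15:30.
Pita ∩ Ben ∩ Gabriel: 13:45-15:30.
Pita ∩ Ben ∩ Gabriel ∩ Callum: 13:45-14:15, 15:00-15:30.
Pita ∩ Ben ∩ Gabriel ∩ Callum ∩ Nikolai: 13:45-14:15, 15:00-15:30.
Pita ∩ Ben ∩ Gabriel ∩ Callum ∩ Nikolai ∩ Sven: 15:00-15:15.
Pita ∩ Ben ∩ Gabriel ∩ Callum ∩ Nikolai ∩ Sven ∩ Arjun: ∅.
There is no time when everyone is free.
No common window is at least 90 minutes long.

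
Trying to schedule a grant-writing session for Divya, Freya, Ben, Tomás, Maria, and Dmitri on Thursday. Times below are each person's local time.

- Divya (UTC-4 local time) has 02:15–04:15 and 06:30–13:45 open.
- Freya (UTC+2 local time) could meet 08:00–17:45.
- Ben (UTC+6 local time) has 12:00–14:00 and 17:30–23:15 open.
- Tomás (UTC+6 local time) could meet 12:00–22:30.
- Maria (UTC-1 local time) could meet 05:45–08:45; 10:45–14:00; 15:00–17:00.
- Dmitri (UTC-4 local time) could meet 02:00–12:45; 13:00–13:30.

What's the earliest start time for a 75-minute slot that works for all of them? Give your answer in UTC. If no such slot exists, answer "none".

06:45

Divya in UTC: 06:15-08:15, 10:30-17:45 (add 4h to convert from UTC-4).
Freya in UTC: 06:00-15:45 (subtract 2h to convert from UTC+2).
Ben in UTC: 06:00-08:00, 11:30-17:15 (subtract 6h to convert from UTC+6).
Tomás in UTC: 06:00-16:30 (subtract 6h to convert from UTC+6).
Maria in UTC: 06:45-09:45, 11:45-15:00, 16:00-18:00 (add 1h to convert from UTC-1).
Dmitri in UTC: 06:00-16:45, 17:00-17:30 (add 4h to convert from UTC-4).
Divya ∩ Freya: 06:15-08:15, 10:30-15:45.
Divya ∩ Freya ∩ Ben: 06:15-08:00, 11:30-15:45.
Divya ∩ Freya ∩ Ben ∩ Tomás: 06:15-08:00, 11:30-15:45.
Divya ∩ Freya ∩ Ben ∩ Tomás ∩ Maria: 06:45-08:00, 11:45-15:00.
Divya ∩ Freya ∩ Ben ∩ Tomás ∩ Maria ∩ Dmitri: 06:45-08:00, 11:45-15:00.
The first common window of at least 75 minutes is 06:45-08:00, so the earliest start is 06:45.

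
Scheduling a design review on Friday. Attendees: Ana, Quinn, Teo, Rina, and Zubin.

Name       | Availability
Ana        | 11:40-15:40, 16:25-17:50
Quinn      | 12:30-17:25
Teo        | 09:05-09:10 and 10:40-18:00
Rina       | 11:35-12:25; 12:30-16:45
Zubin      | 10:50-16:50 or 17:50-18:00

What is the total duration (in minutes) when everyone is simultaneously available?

Ana ∩ Quinn: 12:30-15:40, 16:25-17:25.
Ana ∩ Quinn ∩ Teo: 12:30-15:40, 16:25-17:25.
Ana ∩ Quinn ∩ Teo ∩ Rina: 12:30-15:40, 16:25-16:45.
Ana ∩ Quinn ∩ Teo ∩ Rina ∩ Zubin: 12:30-15:40, 16:25-16:45.
Those are the intersection windows.
Summing the common windows: 190 + 20 = 210 minutes.

210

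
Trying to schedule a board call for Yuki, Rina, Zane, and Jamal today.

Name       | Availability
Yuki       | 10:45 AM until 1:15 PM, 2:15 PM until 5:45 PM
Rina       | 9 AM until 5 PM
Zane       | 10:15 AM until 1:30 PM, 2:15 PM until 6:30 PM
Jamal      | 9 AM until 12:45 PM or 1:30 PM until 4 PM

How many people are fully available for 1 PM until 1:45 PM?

1

Rina can make the full 13:00-13:45 slot — that's 1.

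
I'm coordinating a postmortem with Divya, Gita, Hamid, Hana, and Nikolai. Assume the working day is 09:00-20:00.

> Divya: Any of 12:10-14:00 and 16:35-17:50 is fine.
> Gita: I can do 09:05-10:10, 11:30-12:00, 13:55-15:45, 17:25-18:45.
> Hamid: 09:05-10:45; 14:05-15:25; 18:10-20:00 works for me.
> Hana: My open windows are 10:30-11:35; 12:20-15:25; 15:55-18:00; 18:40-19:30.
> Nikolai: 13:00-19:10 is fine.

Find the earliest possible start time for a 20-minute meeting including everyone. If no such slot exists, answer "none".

Divya ∩ Gita: 13:55-14:00, 17:25-17:50.
Divya ∩ Gita ∩ Hamid: ∅.
Divya ∩ Gita ∩ Hamid ∩ Hana: ∅.
Divya ∩ Gita ∩ Hamid ∩ Hana ∩ Nikolai: ∅.
There is no time when everyone is free.
No common window is at least 20 minutes long.

none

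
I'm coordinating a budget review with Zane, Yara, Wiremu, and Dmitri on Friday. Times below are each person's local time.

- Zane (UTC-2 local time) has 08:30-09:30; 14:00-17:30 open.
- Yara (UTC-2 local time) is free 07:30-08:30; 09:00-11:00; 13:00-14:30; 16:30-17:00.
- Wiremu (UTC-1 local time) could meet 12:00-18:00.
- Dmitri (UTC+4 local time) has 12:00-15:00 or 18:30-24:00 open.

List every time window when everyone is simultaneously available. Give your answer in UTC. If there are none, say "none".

Zane in UTC: 10:30-11:30, 16:00-19:30 (add 2h to convert from UTC-2).
Yara in UTC: 09:30-10:30, 11:00-13:00, 15:00-16:30, 18:30-19:00 (add 2h to convert from UTC-2).
Wiremu in UTC: 13:00-19:00 (add 1h to convert from UTC-1).
Dmitri in UTC: 08:00-11:00, 14:30-20:00 (subtract 4h to convert from UTC+4).
Zane ∩ Yara: 11:00-11:30, 16:00-16:30, 18:30-19:00.
Zane ∩ Yara ∩ Wiremu: 16:00-16:30, 18:30-19:00.
Zane ∩ Yara ∩ Wiremu ∩ Dmitri: 16:00-16:30, 18:30-19:00.

16:00-16:30, 18:30-19:00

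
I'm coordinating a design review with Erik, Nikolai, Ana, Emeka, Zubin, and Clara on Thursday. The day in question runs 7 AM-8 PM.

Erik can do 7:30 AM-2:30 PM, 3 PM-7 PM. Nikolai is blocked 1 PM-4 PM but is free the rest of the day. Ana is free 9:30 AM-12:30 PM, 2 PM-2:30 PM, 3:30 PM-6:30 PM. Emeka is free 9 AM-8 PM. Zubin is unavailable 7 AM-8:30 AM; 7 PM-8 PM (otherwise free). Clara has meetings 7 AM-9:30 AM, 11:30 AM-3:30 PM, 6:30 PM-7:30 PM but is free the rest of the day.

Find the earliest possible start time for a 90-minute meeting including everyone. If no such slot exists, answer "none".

09:30

Erik free: 07:30-14:30, 15:00-19:00.
Nikolai free: 07:00-13:00, 16:00-20:00 (invert busy blocks within the working day).
Ana free: 09:30-12:30, 14:00-14:30, 15:30-18:30.
Emeka free: 09:00-20:00.
Zubin free: 08:30-19:00 (invert busy blocks within the working day).
Clara free: 09:30-11:30, 15:30-18:30, 19:30-20:00 (invert busy blocks within the working day).
Erik ∩ Nikolai: 07:30-13:00, 16:00-19:00.
Erik ∩ Nikolai ∩ Ana: 09:30-12:30, 16:00-18:30.
Erik ∩ Nikolai ∩ Ana ∩ Emeka: 09:30-12:30, 16:00-18:30.
Erik ∩ Nikolai ∩ Ana ∩ Emeka ∩ Zubin: 09:30-12:30, 16:00-18:30.
Erik ∩ Nikolai ∩ Ana ∩ Emeka ∩ Zubin ∩ Clara: 09:30-11:30, 16:00-18:30.
So the common availability across everyone is 09:30-11:30, 16:00-18:30.
The first common window of at least 90 minutes is 09:30-11:30, so the earliest start is 09:30.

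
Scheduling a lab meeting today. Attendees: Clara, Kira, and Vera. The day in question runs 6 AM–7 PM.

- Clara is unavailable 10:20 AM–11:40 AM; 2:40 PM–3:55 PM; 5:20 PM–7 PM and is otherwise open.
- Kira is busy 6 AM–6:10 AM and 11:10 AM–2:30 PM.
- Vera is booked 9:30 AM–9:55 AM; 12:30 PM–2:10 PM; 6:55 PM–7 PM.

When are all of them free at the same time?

Clara free: 06:00-10:20, 11:40-14:40, 15:55-17:20 (invert busy blocks within the working day).
Kira free: 06:10-11:10, 14:30-19:00 (invert busy blocks within the working day).
Vera free: 06:00-09:30, 09:55-12:30, 14:10-18:55 (invert busy blocks within the working day).
Clara ∩ Kira: 06:10-10:20, 14:30-14:40, 15:55-17:20.
Clara ∩ Kira ∩ Vera: 06:10-09:30, 09:55-10:20, 14:30-14:40, 15:55-17:20.

06:10-09:30, 09:55-10:20, 14:30-14:40, 15:55-17:20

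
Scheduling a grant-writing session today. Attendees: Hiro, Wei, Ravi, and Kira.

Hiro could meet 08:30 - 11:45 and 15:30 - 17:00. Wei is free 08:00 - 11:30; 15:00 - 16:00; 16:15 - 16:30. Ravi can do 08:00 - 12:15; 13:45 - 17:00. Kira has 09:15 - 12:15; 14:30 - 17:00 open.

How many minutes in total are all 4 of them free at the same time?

180

Hiro ∩ Wei: 08:30-11:30, 15:30-16:00, 16:15-16:30.
Hiro ∩ Wei ∩ Ravi: 08:30-11:30, 15:30-16:00, 16:15-16:30.
Hiro ∩ Wei ∩ Ravi ∩ Kira: 09:15-11:30, 15:30-16:00, 16:15-16:30.
Summing the common windows: 135 + 30 + 15 = 180 minutes.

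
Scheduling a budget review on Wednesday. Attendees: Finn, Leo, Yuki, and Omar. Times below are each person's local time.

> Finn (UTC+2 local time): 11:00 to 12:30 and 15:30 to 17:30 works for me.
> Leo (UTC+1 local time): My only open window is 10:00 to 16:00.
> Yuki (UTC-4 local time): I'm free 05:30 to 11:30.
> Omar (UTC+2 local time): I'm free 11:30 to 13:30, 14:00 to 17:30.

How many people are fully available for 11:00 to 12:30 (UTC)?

Finn in UTC: 09:00-10:30, 13:30-15:30 (subtract 2h to convert from UTC+2).
Leo in UTC: 09:00-15:00 (subtract 1h to convert from UTC+1).
Yuki in UTC: 09:30-15:30 (add 4h to convert from UTC-4).
Omar in UTC: 09:30-11:30, 12:00-15:30 (subtract 2h to convert from UTC+2).
Leo and Yuki can make the full 11:00-12:30 slot — that's 2.

2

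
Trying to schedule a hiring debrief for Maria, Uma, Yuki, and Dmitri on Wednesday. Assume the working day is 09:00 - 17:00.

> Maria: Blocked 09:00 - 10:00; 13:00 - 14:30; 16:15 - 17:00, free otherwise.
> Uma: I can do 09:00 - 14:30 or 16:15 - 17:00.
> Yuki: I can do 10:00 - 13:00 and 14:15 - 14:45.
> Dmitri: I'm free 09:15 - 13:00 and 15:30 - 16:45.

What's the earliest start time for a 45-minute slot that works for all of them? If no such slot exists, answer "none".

Maria free: 10:00-13:00, 14:30-16:15 (invert busy blocks within the working day).
Uma free: 09:00-14:30, 16:15-17:00.
Yuki free: 10:00-13:00, 14:15-14:45.
Dmitri free: 09:15-13:00, 15:30-16:45.
Maria ∩ Uma: 10:00-13:00.
Maria ∩ Uma ∩ Yuki: 10:00-13:00.
Maria ∩ Uma ∩ Yuki ∩ Dmitri: 10:00-13:00.
So the common availability across everyone is 10:00-13:00.
The first common window of at least 45 minutes is 10:00-13:00, so the earliest start is 10:00.

10:00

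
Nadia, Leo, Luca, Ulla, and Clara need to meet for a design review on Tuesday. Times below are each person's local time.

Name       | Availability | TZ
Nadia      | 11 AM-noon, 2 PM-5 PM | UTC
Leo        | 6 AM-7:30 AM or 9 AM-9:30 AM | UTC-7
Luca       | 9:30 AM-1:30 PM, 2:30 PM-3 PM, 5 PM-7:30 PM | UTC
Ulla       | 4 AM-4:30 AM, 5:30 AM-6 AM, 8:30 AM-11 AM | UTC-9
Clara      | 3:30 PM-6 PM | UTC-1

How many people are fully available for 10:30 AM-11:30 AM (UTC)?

1

Nadia in UTC: 11:00-12:00, 14:00-17:00.
Leo in UTC: 13:00-14:30, 16:00-16:30 (add 7h to convert from UTC-7).
Luca in UTC: 09:30-13:30, 14:30-15:00, 17:00-19:30.
Ulla in UTC: 13:00-13:30, 14:30-15:00, 17:30-20:00 (add 9h to convert from UTC-9).
Clara in UTC: 16:30-19:00 (add 1h to convert from UTC-1).
Luca can make the full 10:30-11:30 slot — that's 1.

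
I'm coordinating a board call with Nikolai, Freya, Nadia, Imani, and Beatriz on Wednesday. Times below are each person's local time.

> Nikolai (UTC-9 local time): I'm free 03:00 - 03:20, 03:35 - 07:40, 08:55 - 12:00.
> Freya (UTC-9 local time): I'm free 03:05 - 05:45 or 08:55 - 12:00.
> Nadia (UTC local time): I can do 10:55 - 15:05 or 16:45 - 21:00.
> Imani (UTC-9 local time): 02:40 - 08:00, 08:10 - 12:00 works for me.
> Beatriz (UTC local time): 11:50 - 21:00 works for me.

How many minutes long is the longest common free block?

185

Nikolai in UTC: 12:00-12:20, 12:35-16:40, 17:55-21:00 (add 9h to convert from UTC-9).
Freya in UTC: 12:05-14:45, 17:55-21:00 (add 9h to convert from UTC-9).
Nadia in UTC: 10:55-15:05, 16:45-21:00.
Imani in UTC: 11:40-17:00, 17:10-21:00 (add 9h to convert from UTC-9).
Beatriz in UTC: 11:50-21:00.
Nikolai ∩ Freya: 12:05-12:20, 12:35-14:45, 17:55-21:00.
Nikolai ∩ Freya ∩ Nadia: 12:05-12:20, 12:35-14:45, 17:55-21:00.
Nikolai ∩ Freya ∩ Nadia ∩ Imani: 12:05-12:20, 12:35-14:45, 17:55-21:00.
Nikolai ∩ Freya ∩ Nadia ∩ Imani ∩ Beatriz: 12:05-12:20, 12:35-14:45, 17:55-21:00.
So the common availability across everyone is 12:05-12:20, 12:35-14:45, 17:55-21:00.
The longest is 17:55-21:00 at 185 minutes.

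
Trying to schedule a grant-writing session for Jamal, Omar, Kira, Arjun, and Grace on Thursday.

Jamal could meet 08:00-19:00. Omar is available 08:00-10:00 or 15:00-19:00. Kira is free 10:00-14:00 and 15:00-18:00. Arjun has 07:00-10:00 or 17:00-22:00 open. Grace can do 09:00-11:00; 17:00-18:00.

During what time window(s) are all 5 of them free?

17:00-18:00

Jamal ∩ Omar: 08:00-10:00, 15:00-19:00.
Jamal ∩ Omar ∩ Kira: 15:00-18:00.
Jamal ∩ Omar ∩ Kira ∩ Arjun: 17:00-18:00.
Jamal ∩ Omar ∩ Kira ∩ Arjun ∩ Grace: 17:00-18:00.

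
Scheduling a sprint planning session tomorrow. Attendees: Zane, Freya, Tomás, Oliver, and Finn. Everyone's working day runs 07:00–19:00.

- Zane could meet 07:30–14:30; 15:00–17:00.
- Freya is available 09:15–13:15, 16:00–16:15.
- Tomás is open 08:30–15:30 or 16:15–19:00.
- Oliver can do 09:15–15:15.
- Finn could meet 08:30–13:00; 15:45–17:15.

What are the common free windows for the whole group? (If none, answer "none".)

Zane ∩ Freya: 09:15-13:15, 16:00-16:15.
Zane ∩ Freya ∩ Tomás: 09:15-13:15.
Zane ∩ Freya ∩ Tomás ∩ Oliver: 09:15-13:15.
Zane ∩ Freya ∩ Tomás ∩ Oliver ∩ Finn: 09:15-13:00.

09:15-13:00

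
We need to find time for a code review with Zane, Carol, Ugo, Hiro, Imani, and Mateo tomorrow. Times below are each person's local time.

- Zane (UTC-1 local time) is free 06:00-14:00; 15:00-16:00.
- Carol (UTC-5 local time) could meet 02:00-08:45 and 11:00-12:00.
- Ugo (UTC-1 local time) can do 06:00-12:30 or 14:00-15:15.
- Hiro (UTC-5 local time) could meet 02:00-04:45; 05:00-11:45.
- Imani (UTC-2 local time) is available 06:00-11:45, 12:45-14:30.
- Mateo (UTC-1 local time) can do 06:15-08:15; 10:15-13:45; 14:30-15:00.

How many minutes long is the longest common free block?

135

Zane in UTC: 07:00-15:00, 16:00-17:00 (add 1h to convert from UTC-1).
Carol in UTC: 07:00-13:45, 16:00-17:00 (add 5h to convert from UTC-5).
Ugo in UTC: 07:00-13:30, 15:00-16:15 (add 1h to convert from UTC-1).
Hiro in UTC: 07:00-09:45, 10:00-16:45 (add 5h to convert from UTC-5).
Imani in UTC: 08:00-13:45, 14:45-16:30 (add 2h to convert from UTC-2).
Mateo in UTC: 07:15-09:15, 11:15-14:45, 15:30-16:00 (add 1h to convert from UTC-1).
Zane ∩ Carol: 07:00-13:45, 16:00-17:00.
Zane ∩ Carol ∩ Ugo: 07:00-13:30, 16:00-16:15.
Zane ∩ Carol ∩ Ugo ∩ Hiro: 07:00-09:45, 10:00-13:30, 16:00-16:15.
Zane ∩ Carol ∩ Ugo ∩ Hiro ∩ Imani: 08:00-09:45, 10:00-13:30, 16:00-16:15.
Zane ∩ Carol ∩ Ugo ∩ Hiro ∩ Imani ∩ Mateo: 08:00-09:15, 11:15-13:30.
The longest is 11:15-13:30 at 135 minutes.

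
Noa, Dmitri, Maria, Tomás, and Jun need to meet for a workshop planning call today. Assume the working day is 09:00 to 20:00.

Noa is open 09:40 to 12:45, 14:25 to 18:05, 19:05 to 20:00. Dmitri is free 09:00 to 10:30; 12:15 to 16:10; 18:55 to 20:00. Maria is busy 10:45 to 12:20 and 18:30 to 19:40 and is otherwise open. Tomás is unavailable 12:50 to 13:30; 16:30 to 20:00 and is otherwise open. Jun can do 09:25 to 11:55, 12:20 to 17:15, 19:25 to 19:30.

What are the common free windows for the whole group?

Noa free: 09:40-12:45, 14:25-18:05, 19:05-20:00.
Dmitri free: 09:00-10:30, 12:15-16:10, 18:55-20:00.
Maria free: 09:00-10:45, 12:20-18:30, 19:40-20:00 (invert busy blocks within the working day).
Tomás free: 09:00-12:50, 13:30-16:30 (invert busy blocks within the working day).
Jun free: 09:25-11:55, 12:20-17:15, 19:25-19:30.
Noa ∩ Dmitri: 09:40-10:30, 12:15-12:45, 14:25-16:10, 19:05-20:00.
Noa ∩ Dmitri ∩ Maria: 09:40-10:30, 12:20-12:45, 14:25-16:10, 19:40-20:00.
Noa ∩ Dmitri ∩ Maria ∩ Tomás: 09:40-10:30, 12:20-12:45, 14:25-16:10.
Noa ∩ Dmitri ∩ Maria ∩ Tomás ∩ Jun: 09:40-10:30, 12:20-12:45, 14:25-16:10.
Those are the intersection windows.

09:40-10:30, 12:20-12:45, 14:25-16:10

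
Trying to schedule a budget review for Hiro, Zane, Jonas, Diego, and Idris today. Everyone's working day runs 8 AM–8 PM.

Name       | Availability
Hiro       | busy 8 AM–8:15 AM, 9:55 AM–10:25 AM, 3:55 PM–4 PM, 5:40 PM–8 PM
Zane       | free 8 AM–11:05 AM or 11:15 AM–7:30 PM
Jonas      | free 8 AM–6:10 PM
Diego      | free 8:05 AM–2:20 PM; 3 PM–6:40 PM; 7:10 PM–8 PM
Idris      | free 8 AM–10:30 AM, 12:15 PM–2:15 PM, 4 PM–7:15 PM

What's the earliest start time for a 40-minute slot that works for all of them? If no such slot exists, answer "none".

08:15

Hiro free: 08:15-09:55, 10:25-15:55, 16:00-17:40 (invert busy blocks within the working day).
Zane free: 08:00-11:05, 11:15-19:30.
Jonas free: 08:00-18:10.
Diego free: 08:05-14:20, 15:00-18:40, 19:10-20:00.
Idris free: 08:00-10:30, 12:15-14:15, 16:00-19:15.
Hiro ∩ Zane: 08:15-09:55, 10:25-11:05, 11:15-15:55, 16:00-17:40.
Hiro ∩ Zane ∩ Jonas: 08:15-09:55, 10:25-11:05, 11:15-15:55, 16:00-17:40.
Hiro ∩ Zane ∩ Jonas ∩ Diego: 08:15-09:55, 10:25-11:05, 11:15-14:20, 15:00-15:55, 16:00-17:40.
Hiro ∩ Zane ∩ Jonas ∩ Diego ∩ Idris: 08:15-09:55, 10:25-10:30, 12:15-14:15, 16:00-17:40.
So the common availability across everyone is 08:15-09:55, 10:25-10:30, 12:15-14:15, 16:00-17:40.
The first common window of at least 40 minutes is 08:15-09:55, so the earliest start is 08:15.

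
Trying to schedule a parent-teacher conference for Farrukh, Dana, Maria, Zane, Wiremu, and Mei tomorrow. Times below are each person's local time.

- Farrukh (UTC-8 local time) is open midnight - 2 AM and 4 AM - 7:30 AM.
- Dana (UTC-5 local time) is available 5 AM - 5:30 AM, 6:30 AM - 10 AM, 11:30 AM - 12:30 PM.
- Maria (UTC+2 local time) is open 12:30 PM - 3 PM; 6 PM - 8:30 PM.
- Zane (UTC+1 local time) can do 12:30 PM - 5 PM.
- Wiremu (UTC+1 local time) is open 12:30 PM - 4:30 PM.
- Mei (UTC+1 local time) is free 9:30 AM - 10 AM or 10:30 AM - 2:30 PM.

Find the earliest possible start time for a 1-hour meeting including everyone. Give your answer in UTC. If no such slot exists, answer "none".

Farrukh in UTC: 08:00-10:00, 12:00-15:30 (add 8h to convert from UTC-8).
Dana in UTC: 10:00-10:30, 11:30-15:00, 16:30-17:30 (add 5h to convert from UTC-5).
Maria in UTC: 10:30-13:00, 16:00-18:30 (subtract 2h to convert from UTC+2).
Zane in UTC: 11:30-16:00 (subtract 1h to convert from UTC+1).
Wiremu in UTC: 11:30-15:30 (subtract 1h to convert from UTC+1).
Mei in UTC: 08:30-09:00, 09:30-13:30 (subtract 1h to convert from UTC+1).
Farrukh ∩ Dana: 12:00-15:00.
Farrukh ∩ Dana ∩ Maria: 12:00-13:00.
Farrukh ∩ Dana ∩ Maria ∩ Zane: 12:00-13:00.
Farrukh ∩ Dana ∩ Maria ∩ Zane ∩ Wiremu: 12:00-13:00.
Farrukh ∩ Dana ∩ Maria ∩ Zane ∩ Wiremu ∩ Mei: 12:00-13:00.
The first common window of at least 60 minutes is 12:00-13:00, so the earliest start is 12:00.

12:00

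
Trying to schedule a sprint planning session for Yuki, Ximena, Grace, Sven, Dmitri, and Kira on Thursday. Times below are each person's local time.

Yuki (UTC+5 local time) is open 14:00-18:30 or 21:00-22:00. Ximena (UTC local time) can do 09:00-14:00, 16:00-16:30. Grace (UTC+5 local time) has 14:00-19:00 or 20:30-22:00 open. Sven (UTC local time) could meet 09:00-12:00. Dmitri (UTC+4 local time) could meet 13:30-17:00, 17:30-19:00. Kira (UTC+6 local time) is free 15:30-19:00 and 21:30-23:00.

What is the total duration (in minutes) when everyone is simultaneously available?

Yuki in UTC: 09:00-13:30, 16:00-17:00 (subtract 5h to convert from UTC+5).
Ximena in UTC: 09:00-14:00, 16:00-16:30.
Grace in UTC: 09:00-14:00, 15:30-17:00 (subtract 5h to convert from UTC+5).
Sven in UTC: 09:00-12:00.
Dmitri in UTC: 09:30-13:00, 13:30-15:00 (subtract 4h to convert from UTC+4).
Kira in UTC: 09:30-13:00, 15:30-17:00 (subtract 6h to convert from UTC+6).
Yuki ∩ Ximena: 09:00-13:30, 16:00-16:30.
Yuki ∩ Ximena ∩ Grace: 09:00-13:30, 16:00-16:30.
Yuki ∩ Ximena ∩ Grace ∩ Sven: 09:00-12:00.
Yuki ∩ Ximena ∩ Grace ∩ Sven ∩ Dmitri: 09:30-12:00.
Yuki ∩ Ximena ∩ Grace ∩ Sven ∩ Dmitri ∩ Kira: 09:30-12:00.
So the common availability across everyone is 09:30-12:00.
That's a single block of 150 minutes.

150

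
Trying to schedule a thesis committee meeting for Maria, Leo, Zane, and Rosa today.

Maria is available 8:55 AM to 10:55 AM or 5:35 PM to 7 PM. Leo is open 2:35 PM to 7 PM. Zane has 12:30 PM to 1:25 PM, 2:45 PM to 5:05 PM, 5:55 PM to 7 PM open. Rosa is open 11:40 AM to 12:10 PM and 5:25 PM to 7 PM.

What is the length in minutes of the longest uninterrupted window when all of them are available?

Maria ∩ Leo: 17:35-19:00.
Maria ∩ Leo ∩ Zane: 17:55-19:00.
Maria ∩ Leo ∩ Zane ∩ Rosa: 17:55-19:00.
Those are the intersection windows.
The longest is 17:55-19:00 at 65 minutes.

65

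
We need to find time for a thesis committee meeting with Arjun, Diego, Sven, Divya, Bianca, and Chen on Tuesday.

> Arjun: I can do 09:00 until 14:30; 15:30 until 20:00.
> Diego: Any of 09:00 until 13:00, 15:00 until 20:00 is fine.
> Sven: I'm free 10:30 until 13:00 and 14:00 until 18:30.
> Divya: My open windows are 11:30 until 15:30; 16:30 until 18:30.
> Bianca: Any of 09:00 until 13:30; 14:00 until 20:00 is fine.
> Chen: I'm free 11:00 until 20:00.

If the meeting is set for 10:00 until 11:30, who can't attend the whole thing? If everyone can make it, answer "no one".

Arjun: free for 10:00-11:30. Diego: free for 10:00-11:30. Sven: not fully free for 10:00-11:30. Divya: not fully free for 10:00-11:30. Bianca: free for 10:00-11:30. Chen: not fully free for 10:00-11:30.

Chen, Divya, Sven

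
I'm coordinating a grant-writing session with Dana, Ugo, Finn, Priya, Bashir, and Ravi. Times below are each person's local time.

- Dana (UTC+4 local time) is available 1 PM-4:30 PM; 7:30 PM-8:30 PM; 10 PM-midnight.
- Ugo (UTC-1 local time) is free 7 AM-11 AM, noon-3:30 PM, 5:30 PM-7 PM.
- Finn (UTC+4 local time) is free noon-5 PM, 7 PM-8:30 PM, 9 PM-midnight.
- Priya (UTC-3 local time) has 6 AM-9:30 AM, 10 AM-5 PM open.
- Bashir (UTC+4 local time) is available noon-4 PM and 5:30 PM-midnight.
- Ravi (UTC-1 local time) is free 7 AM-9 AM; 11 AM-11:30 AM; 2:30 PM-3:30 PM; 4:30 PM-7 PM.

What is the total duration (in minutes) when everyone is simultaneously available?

Dana in UTC: 09:00-12:30, 15:30-16:30, 18:00-20:00 (subtract 4h to convert from UTC+4).
Ugo in UTC: 08:00-12:00, 13:00-16:30, 18:30-20:00 (add 1h to convert from UTC-1).
Finn in UTC: 08:00-13:00, 15:00-16:30, 17:00-20:00 (subtract 4h to convert from UTC+4).
Priya in UTC: 09:00-12:30, 13:00-20:00 (add 3h to convert from UTC-3).
Bashir in UTC: 08:00-12:00, 13:30-20:00 (subtract 4h to convert from UTC+4).
Ravi in UTC: 08:00-10:00, 12:00-12:30, 15:30-16:30, 17:30-20:00 (add 1h to convert from UTC-1).
Dana ∩ Ugo: 09:00-12:00, 15:30-16:30, 18:30-20:00.
Dana ∩ Ugo ∩ Finn: 09:00-12:00, 15:30-16:30, 18:30-20:00.
Dana ∩ Ugo ∩ Finn ∩ Priya: 09:00-12:00, 15:30-16:30, 18:30-20:00.
Dana ∩ Ugo ∩ Finn ∩ Priya ∩ Bashir: 09:00-12:00, 15:30-16:30, 18:30-20:00.
Dana ∩ Ugo ∩ Finn ∩ Priya ∩ Bashir ∩ Ravi: 09:00-10:00, 15:30-16:30, 18:30-20:00.
Summing the common windows: 60 + 60 + 90 = 210 minutes.

210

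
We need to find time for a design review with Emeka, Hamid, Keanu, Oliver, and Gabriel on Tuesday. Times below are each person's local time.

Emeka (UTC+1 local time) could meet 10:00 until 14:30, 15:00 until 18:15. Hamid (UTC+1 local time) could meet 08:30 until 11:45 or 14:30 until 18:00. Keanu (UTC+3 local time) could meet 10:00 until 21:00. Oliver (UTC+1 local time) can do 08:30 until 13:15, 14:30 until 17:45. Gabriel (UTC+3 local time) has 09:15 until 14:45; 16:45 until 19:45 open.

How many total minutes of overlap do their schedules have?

Emeka in UTC: 09:00-13:30, 14:00-17:15 (subtract 1h to convert from UTC+1).
Hamid in UTC: 07:30-10:45, 13:30-17:00 (subtract 1h to convert from UTC+1).
Keanu in UTC: 07:00-18:00 (subtract 3h to convert from UTC+3).
Oliver in UTC: 07:30-12:15, 13:30-16:45 (subtract 1h to convert from UTC+1).
Gabriel in UTC: 06:15-11:45, 13:45-16:45 (subtract 3h to convert from UTC+3).
Emeka ∩ Hamid: 09:00-10:45, 14:00-17:00.
Emeka ∩ Hamid ∩ Keanu: 09:00-10:45, 14:00-17:00.
Emeka ∩ Hamid ∩ Keanu ∩ Oliver: 09:00-10:45, 14:00-16:45.
Emeka ∩ Hamid ∩ Keanu ∩ Oliver ∩ Gabriel: 09:00-10:45, 14:00-16:45.
Summing the common windows: 105 + 165 = 270 minutes.

270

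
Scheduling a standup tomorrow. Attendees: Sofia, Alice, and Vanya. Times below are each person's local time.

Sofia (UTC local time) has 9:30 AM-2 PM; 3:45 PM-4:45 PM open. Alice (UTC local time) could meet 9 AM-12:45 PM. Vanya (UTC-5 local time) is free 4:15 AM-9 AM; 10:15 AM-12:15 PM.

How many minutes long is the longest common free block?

Sofia in UTC: 09:30-14:00, 15:45-16:45.
Alice in UTC: 09:00-12:45.
Vanya in UTC: 09:15-14:00, 15:15-17:15 (add 5h to convert from UTC-5).
Sofia ∩ Alice: 09:30-12:45.
Sofia ∩ Alice ∩ Vanya: 09:30-12:45.
The longest is 09:30-12:45 at 195 minutes.

195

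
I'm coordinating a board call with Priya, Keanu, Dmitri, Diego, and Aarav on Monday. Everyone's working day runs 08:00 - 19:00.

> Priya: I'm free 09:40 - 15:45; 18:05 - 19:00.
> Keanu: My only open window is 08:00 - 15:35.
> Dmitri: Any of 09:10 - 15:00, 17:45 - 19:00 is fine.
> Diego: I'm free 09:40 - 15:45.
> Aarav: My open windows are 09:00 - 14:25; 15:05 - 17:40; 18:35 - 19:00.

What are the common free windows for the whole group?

09:40-14:25

Priya ∩ Keanu: 09:40-15:35.
Priya ∩ Keanu ∩ Dmitri: 09:40-15:00.
Priya ∩ Keanu ∩ Dmitri ∩ Diego: 09:40-15:00.
Priya ∩ Keanu ∩ Dmitri ∩ Diego ∩ Aarav: 09:40-14:25.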